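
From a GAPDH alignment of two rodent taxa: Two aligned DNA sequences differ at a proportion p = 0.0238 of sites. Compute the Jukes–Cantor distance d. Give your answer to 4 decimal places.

0.0242

d = −(3/4) ln(1 − 4p/3) = −0.75 ln(1 − 0.031733) = −0.75 ln(0.968267)
  = −0.75 × (-0.032247) = 0.024185 substitutions/site.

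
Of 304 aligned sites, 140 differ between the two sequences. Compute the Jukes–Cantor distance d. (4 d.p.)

p = 140/304 ≈ 0.460526.
d = −(3/4) ln(1 − 4p/3) = −0.75 ln(1 − 0.614035) = −0.75 ln(0.385965)
  = −0.75 × (-0.952009) = 0.714007 substitutions/site.

0.7140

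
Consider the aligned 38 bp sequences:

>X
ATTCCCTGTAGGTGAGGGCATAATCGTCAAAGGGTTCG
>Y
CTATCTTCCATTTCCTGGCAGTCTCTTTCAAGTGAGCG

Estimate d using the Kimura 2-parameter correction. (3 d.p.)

Of 38 sites, 4 differences are transitions and 16 are transversions, so P = 4/38 ≈ 0.105263 and Q = 16/38 ≈ 0.421053.
Under the Kimura two-parameter model, d = −½ ln(1 − 2P − Q) − ¼ ln(1 − 2Q).
1 − 2P − Q = 0.368421, giving −½ ln(0.368421) = 0.499264.
1 − 2Q = 0.157894, giving −¼ ln(0.157894) = 0.461458.
d = 0.499264 + 0.461458 = 0.960722.

0.961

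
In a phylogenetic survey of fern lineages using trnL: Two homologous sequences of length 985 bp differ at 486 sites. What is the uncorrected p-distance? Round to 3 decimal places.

p = 486/985 = 0.493401… ≈ 0.493 (to 3 d.p.).

0.493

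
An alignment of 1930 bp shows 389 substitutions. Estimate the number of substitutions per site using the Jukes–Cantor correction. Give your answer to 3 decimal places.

0.235

p = 389/1930 ≈ 0.201554.
d = −(3/4) ln(1 − 4p/3) = −0.75 ln(1 − 0.268739) = −0.75 ln(0.731261)
  = −0.75 × (-0.312985) = 0.234739 substitutions/site.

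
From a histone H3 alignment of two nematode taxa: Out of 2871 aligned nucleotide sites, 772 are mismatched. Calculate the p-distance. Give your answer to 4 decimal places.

p = 772/2871 = 0.268895… ≈ 0.2689 (to 4 d.p.).

0.2689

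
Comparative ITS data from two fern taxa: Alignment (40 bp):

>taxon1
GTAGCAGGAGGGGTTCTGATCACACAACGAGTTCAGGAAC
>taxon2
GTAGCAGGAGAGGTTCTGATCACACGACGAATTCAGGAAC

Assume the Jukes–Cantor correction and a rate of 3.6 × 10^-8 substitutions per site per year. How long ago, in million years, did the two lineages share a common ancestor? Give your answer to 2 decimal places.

1.10

The sequences differ at 3 of 40 sites (11, 26, 31), so p = 3/40 = 0.075.
d = −(3/4) ln(1 − 4p/3) = −0.75 ln(1 − 0.1) = −0.75 ln(0.9)
  = −0.75 × (-0.105361) = 0.079021 substitutions/site.
Under a molecular clock d = 2μt, so t = d/(2μ) = 0.079021 / (2 × 3.6 × 10^-8) = 1.10 million years.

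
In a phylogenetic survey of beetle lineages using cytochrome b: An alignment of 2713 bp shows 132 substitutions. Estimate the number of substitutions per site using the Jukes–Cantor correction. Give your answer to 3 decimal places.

p = 132/2713 ≈ 0.048655.
d = −(3/4) ln(1 − 4p/3) = −0.75 ln(1 − 0.064873) = −0.75 ln(0.935127)
  = −0.75 × (-0.067073) = 0.050305 substitutions/site.

0.050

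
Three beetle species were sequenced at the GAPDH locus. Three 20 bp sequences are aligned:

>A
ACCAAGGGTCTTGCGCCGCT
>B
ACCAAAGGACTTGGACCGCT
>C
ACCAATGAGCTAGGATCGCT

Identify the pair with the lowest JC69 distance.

A–B: 4/20 differ, p = 0.200, d = 0.233.
A–C: 7/20 differ, p = 0.350, d = 0.471.
B–C: 5/20 differ, p = 0.250, d = 0.304.
The smallest distance is between A and B.

A and B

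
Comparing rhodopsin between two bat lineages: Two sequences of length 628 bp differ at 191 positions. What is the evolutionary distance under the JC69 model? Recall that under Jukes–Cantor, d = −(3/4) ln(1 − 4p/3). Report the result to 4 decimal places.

0.3901

p = 191/628 ≈ 0.30414.
d = −(3/4) ln(1 − 4p/3) = −0.75 ln(1 − 0.40552) = −0.75 ln(0.59448)
  = −0.75 × (-0.520068) = 0.390051 substitutions/site.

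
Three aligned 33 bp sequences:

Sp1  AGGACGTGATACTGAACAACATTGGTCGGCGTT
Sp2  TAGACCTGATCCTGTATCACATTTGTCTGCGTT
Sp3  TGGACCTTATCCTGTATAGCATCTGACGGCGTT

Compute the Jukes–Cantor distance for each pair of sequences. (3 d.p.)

d(Sp1,Sp2) = 0.339, d(Sp1,Sp3) = 0.388, d(Sp2,Sp3) = 0.249

Sp1–Sp2: 9/33 sites differ → p ≈ 0.272727, d = −0.75 ln(1 − 0.363636) = 0.338988 ≈ 0.339.
Sp1–Sp3: 10/33 sites differ → p ≈ 0.30303, d = −0.75 ln(1 − 0.40404) = 0.388186 ≈ 0.388.
Sp2–Sp3: 7/33 sites differ → p ≈ 0.212121, d = −0.75 ln(1 − 0.282828) = 0.249330 ≈ 0.249.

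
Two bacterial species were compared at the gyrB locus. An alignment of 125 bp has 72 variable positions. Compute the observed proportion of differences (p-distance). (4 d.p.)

0.5760

p = 72/125 = 0.5760.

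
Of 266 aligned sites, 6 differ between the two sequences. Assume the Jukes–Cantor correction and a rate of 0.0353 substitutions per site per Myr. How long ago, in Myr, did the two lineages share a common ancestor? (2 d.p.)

p = 6/266 ≈ 0.022556.
d = −(3/4) ln(1 − 4p/3) = −0.75 ln(1 − 0.030075) = −0.75 ln(0.969925)
  = −0.75 × (-0.030537) = 0.022903 substitutions/site.
Under a molecular clock d = 2μt, so t = d/(2μ) = 0.022903 / (2 × 0.0353) = 0.32 Myr.

0.32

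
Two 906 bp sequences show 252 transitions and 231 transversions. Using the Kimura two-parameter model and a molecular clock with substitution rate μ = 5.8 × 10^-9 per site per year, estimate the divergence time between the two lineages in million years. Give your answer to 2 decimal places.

87.24

P = 252/906 ≈ 0.278146 and Q = 231/906 ≈ 0.254967.
Under the Kimura two-parameter model, d = −½ ln(1 − 2P − Q) − ¼ ln(1 − 2Q).
1 − 2P − Q = 0.188741, giving −½ ln(0.188741) = 0.833690.
1 − 2Q = 0.490066, giving −¼ ln(0.490066) = 0.178304.
d = 0.833690 + 0.178304 = 1.011994.
Under a molecular clock d = 2μt, so t = d/(2μ) = 1.011994 / (2 × 5.8 × 10^-9) = 87.24 million years.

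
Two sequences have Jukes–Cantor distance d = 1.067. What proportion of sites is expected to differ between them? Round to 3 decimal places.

p = (3/4)(1 − e^(−4d/3)) = 0.75 × (1 − e^(-1.422667)) = 0.75 × (1 − 0.241070) = 0.569198.

0.569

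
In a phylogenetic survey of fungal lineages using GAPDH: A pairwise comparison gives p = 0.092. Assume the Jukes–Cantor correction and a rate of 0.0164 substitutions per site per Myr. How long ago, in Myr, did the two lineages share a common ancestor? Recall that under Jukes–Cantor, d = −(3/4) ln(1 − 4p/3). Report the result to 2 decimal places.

2.99

d = −(3/4) ln(1 − 4p/3) = −0.75 ln(1 − 0.122667) = −0.75 ln(0.877333)
  = −0.75 × (-0.130869) = 0.098152 substitutions/site.
Under a molecular clock d = 2μt, so t = d/(2μ) = 0.098152 / (2 × 0.0164) = 2.99 Myr.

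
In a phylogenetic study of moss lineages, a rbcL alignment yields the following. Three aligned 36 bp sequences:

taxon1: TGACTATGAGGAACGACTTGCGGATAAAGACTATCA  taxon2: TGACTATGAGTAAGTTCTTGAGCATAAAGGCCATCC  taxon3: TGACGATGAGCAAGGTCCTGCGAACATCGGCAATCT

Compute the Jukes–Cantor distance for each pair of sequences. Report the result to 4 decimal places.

taxon1–taxon2: 9/36 sites differ → p = 0.25, d = −0.75 ln(1 − 0.333333) = 0.304098 ≈ 0.3041.
taxon1–taxon3: 12/36 sites differ → p ≈ 0.333333, d = −0.75 ln(1 − 0.444444) = 0.440839 ≈ 0.4408.
taxon2–taxon3: 11/36 sites differ → p ≈ 0.305556, d = −0.75 ln(1 − 0.407408) = 0.392437 ≈ 0.3924.

d(taxon1,taxon2) = 0.3041, d(taxon1,taxon3) = 0.4408, d(taxon2,taxon3) = 0.3924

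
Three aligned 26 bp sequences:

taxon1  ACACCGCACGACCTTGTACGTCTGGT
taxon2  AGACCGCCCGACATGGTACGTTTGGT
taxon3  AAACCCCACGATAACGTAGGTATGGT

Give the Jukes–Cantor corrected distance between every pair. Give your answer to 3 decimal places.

d(taxon1,taxon2) = 0.222, d(taxon1,taxon3) = 0.396, d(taxon2,taxon3) = 0.396

taxon1–taxon2: 5/26 sites differ → p ≈ 0.192308, d = −0.75 ln(1 − 0.256411) = 0.222200 ≈ 0.222.
taxon1–taxon3: 8/26 sites differ → p ≈ 0.307692, d = −0.75 ln(1 − 0.410256) = 0.396050 ≈ 0.396.
taxon2–taxon3: 8/26 sites differ → p ≈ 0.307692, d = −0.75 ln(1 − 0.410256) = 0.396050 ≈ 0.396.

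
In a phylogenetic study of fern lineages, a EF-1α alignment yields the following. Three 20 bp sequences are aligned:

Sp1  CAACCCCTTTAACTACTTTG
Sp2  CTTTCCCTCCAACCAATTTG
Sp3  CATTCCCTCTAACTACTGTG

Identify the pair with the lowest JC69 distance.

Sp1 and Sp3

Sp1–Sp2: 7/20 differ, p = 0.350, d = 0.471.
Sp1–Sp3: 4/20 differ, p = 0.200, d = 0.233.
Sp2–Sp3: 5/20 differ, p = 0.250, d = 0.304.
The smallest distance is between Sp1 and Sp3.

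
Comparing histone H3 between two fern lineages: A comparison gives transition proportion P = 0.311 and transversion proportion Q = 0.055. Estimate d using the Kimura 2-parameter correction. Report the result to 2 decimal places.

0.59

Under the Kimura two-parameter model, d = −½ ln(1 − 2P − Q) − ¼ ln(1 − 2Q).
1 − 2P − Q = 0.323, giving −½ ln(0.323) = 0.565051.
1 − 2Q = 0.89, giving −¼ ln(0.89) = 0.029133.
d = 0.565051 + 0.029133 = 0.594184.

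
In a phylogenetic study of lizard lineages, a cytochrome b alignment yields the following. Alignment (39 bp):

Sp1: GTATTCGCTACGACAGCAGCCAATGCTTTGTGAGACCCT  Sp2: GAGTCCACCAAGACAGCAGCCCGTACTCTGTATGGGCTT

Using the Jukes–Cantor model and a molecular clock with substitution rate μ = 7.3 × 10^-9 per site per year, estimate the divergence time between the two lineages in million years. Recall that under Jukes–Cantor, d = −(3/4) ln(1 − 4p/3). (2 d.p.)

The sequences differ at 15 of 39 sites, so p = 15/39 ≈ 0.384615.
d = −(3/4) ln(1 − 4p/3) = −0.75 ln(1 − 0.51282) = −0.75 ln(0.48718)
  = −0.75 × (-0.719122) = 0.539342 substitutions/site.
Under a molecular clock d = 2μt, so t = d/(2μ) = 0.539342 / (2 × 7.3 × 10^-9) = 36.94 million years.

36.94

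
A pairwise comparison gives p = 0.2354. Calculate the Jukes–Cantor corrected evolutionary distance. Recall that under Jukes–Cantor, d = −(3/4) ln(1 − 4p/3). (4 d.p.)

0.2825

d = −(3/4) ln(1 − 4p/3) = −0.75 ln(1 − 0.313867) = −0.75 ln(0.686133)
  = −0.75 × (-0.376684) = 0.282513 substitutions/site.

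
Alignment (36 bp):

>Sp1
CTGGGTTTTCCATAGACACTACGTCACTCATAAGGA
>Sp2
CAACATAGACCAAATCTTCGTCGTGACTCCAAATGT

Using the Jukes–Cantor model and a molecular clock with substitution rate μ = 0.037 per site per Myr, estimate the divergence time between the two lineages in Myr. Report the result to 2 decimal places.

12.33

The sequences differ at 19 of 36 sites, so p = 19/36 ≈ 0.527778.
d = −(3/4) ln(1 − 4p/3) = −0.75 ln(1 − 0.703704) = −0.75 ln(0.296296)
  = −0.75 × (-1.216396) = 0.912297 substitutions/site.
Under a molecular clock d = 2μt, so t = d/(2μ) = 0.912297 / (2 × 0.037) = 12.33 Myr.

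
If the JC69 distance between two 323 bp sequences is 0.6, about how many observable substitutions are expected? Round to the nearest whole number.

133

Invert JC69: p = (3/4)(1 − e^(−4d/3)) = 0.75 × (1 − e^(-0.8)) = 0.75 × (1 − 0.449329) = 0.413003.
Expected differing sites = pL ≈ 0.413003 × 323 = 133.399969 ≈ 133.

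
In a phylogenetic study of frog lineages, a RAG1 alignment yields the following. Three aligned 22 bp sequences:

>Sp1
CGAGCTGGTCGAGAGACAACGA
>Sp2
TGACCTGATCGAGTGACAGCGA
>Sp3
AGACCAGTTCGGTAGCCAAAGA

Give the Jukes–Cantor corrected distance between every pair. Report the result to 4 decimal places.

Sp1–Sp2: 5/22 sites differ → p ≈ 0.227273, d = −0.75 ln(1 − 0.303031) = 0.270761 ≈ 0.2708.
Sp1–Sp3: 8/22 sites differ → p ≈ 0.363636, d = −0.75 ln(1 − 0.484848) = 0.497470 ≈ 0.4975.
Sp2–Sp3: 9/22 sites differ → p ≈ 0.409091, d = −0.75 ln(1 − 0.545455) = 0.591344 ≈ 0.5913.

d(Sp1,Sp2) = 0.2708, d(Sp1,Sp3) = 0.4975, d(Sp2,Sp3) = 0.5913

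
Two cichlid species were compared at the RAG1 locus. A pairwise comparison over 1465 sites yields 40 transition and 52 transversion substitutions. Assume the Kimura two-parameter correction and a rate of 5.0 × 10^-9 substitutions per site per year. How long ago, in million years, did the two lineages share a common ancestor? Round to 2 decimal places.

P = 40/1465 ≈ 0.027304 and Q = 52/1465 ≈ 0.035495.
Under the Kimura two-parameter model, d = −½ ln(1 − 2P − Q) − ¼ ln(1 − 2Q).
1 − 2P − Q = 0.909897, giving −½ ln(0.909897) = 0.047212.
1 − 2Q = 0.92901, giving −¼ ln(0.92901) = 0.018409.
d = 0.047212 + 0.018409 = 0.065621.
Under a molecular clock d = 2μt, so t = d/(2μ) = 0.065621 / (2 × 5.0 × 10^-9) = 6.56 million years.

6.56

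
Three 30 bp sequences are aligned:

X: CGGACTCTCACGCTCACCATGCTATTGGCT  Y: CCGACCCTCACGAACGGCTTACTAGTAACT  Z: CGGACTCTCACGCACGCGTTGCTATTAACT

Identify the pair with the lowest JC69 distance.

X–Y: 11/30 differ, p = 0.367, d = 0.503.
X–Z: 6/30 differ, p = 0.200, d = 0.233.
Y–Z: 7/30 differ, p = 0.233, d = 0.280.
The smallest distance is between X and Z.

X and Z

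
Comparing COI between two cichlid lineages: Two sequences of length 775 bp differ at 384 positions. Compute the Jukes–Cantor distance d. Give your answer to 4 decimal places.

0.8105

p = 384/775 ≈ 0.495484.
d = −(3/4) ln(1 − 4p/3) = −0.75 ln(1 − 0.660645) = −0.75 ln(0.339355)
  = −0.75 × (-1.080709) = 0.810532 substitutions/site.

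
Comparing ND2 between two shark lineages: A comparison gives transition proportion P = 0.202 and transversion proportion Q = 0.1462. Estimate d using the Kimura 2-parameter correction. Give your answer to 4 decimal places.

Under the Kimura two-parameter model, d = −½ ln(1 − 2P − Q) − ¼ ln(1 − 2Q).
1 − 2P − Q = 0.4498, giving −½ ln(0.4498) = 0.399476.
1 − 2Q = 0.7076, giving −¼ ln(0.7076) = 0.086469.
d = 0.399476 + 0.086469 = 0.485945.

0.4859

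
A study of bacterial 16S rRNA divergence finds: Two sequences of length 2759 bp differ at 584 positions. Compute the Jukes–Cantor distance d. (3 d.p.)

p = 584/2759 ≈ 0.211671.
d = −(3/4) ln(1 − 4p/3) = −0.75 ln(1 − 0.282228) = −0.75 ln(0.717772)
  = −0.75 × (-0.331603) = 0.248702 substitutions/site.

0.249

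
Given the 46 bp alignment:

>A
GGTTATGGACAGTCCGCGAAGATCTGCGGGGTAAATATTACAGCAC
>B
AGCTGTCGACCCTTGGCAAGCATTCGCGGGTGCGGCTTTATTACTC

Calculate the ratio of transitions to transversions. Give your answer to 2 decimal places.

1.18

Transitions are A↔G and C↔T; transversions are all other mismatches.
Transitions: 13. Transversions: 11.
R = 13/11 = 1.181818… ≈ 1.18 (to 2 d.p.).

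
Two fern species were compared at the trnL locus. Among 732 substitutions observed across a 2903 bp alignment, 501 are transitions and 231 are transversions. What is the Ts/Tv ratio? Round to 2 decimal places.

R = 501/231 = 2.168831… ≈ 2.17 (to 2 d.p.).

2.17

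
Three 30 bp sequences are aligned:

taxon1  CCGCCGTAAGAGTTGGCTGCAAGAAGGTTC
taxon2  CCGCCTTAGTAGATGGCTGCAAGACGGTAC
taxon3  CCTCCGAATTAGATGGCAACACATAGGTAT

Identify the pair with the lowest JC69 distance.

taxon1–taxon2: 6/30 differ, p = 0.200, d = 0.233.
taxon1–taxon3: 12/30 differ, p = 0.400, d = 0.572.
taxon2–taxon3: 11/30 differ, p = 0.367, d = 0.503.
The smallest distance is between taxon1 and taxon2.

taxon1 and taxon2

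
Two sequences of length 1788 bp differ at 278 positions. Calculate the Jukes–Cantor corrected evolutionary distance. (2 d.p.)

p = 278/1788 ≈ 0.155481.
d = −(3/4) ln(1 − 4p/3) = −0.75 ln(1 − 0.207308) = −0.75 ln(0.792692)
  = −0.75 × (-0.232321) = 0.174241 substitutions/site.

0.17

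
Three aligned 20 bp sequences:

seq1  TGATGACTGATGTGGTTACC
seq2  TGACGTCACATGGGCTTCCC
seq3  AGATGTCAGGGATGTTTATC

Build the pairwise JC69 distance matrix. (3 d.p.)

seq1–seq2: 7/20 sites differ → p = 0.35, d = −0.75 ln(1 − 0.466667) = 0.471457 ≈ 0.471.
seq1–seq3: 8/20 sites differ → p = 0.4, d = −0.75 ln(1 − 0.533333) = 0.571605 ≈ 0.572.
seq2–seq3: 10/20 sites differ → p = 0.5, d = −0.75 ln(1 − 0.666667) = 0.823960 ≈ 0.824.

d(seq1,seq2) = 0.471, d(seq1,seq3) = 0.572, d(seq2,seq3) = 0.824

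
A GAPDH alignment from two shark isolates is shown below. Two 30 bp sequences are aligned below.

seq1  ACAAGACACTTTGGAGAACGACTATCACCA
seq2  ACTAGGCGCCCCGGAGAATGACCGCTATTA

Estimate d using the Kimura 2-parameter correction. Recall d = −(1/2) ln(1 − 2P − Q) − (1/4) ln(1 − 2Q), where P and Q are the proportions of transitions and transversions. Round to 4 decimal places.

Of 30 sites, 12 differences are transitions and 1 are transversions, so P = 12/30 = 0.4 and Q = 1/30 ≈ 0.033333.
Under the Kimura two-parameter model, d = −½ ln(1 − 2P − Q) − ¼ ln(1 − 2Q).
1 − 2P − Q = 0.166667, giving −½ ln(0.166667) = 0.895879.
1 − 2Q = 0.933334, giving −¼ ln(0.933334) = 0.017248.
d = 0.895879 + 0.017248 = 0.913127.

0.9131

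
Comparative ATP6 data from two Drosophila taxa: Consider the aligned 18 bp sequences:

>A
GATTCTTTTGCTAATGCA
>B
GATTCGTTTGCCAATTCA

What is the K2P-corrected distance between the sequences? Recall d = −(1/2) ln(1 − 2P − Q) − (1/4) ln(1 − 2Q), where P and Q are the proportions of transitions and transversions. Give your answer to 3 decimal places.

0.188

Of 18 sites, 1 differences are transitions and 2 are transversions, so P = 1/18 ≈ 0.055556 and Q = 2/18 ≈ 0.111111.
Under the Kimura two-parameter model, d = −½ ln(1 − 2P − Q) − ¼ ln(1 − 2Q).
1 − 2P − Q = 0.777777, giving −½ ln(0.777777) = 0.125658.
1 − 2Q = 0.777778, giving −¼ ln(0.777778) = 0.062829.
d = 0.125658 + 0.062829 = 0.188487.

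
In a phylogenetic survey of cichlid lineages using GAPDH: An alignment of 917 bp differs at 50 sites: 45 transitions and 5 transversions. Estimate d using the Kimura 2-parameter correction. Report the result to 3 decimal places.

0.057

P = 45/917 ≈ 0.049073 and Q = 5/917 ≈ 0.005453.
Under the Kimura two-parameter model, d = −½ ln(1 − 2P − Q) − ¼ ln(1 − 2Q).
1 − 2P − Q = 0.896401, giving −½ ln(0.896401) = 0.054684.
1 − 2Q = 0.989094, giving −¼ ln(0.989094) = 0.002741.
d = 0.054684 + 0.002741 = 0.057425.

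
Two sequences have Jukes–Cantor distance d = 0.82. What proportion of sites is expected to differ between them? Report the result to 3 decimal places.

0.499

p = (3/4)(1 − e^(−4d/3)) = 0.75 × (1 − e^(-1.093333)) = 0.75 × (1 − 0.335098) = 0.498677.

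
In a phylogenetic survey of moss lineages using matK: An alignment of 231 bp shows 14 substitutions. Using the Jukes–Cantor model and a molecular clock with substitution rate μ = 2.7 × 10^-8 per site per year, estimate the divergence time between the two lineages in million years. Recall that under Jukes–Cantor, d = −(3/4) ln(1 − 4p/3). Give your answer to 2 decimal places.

p = 14/231 ≈ 0.060606.
d = −(3/4) ln(1 − 4p/3) = −0.75 ln(1 − 0.080808) = −0.75 ln(0.919192)
  = −0.75 × (-0.084260) = 0.063195 substitutions/site.
Under a molecular clock d = 2μt, so t = d/(2μ) = 0.063195 / (2 × 2.7 × 10^-8) = 1.17 million years.

1.17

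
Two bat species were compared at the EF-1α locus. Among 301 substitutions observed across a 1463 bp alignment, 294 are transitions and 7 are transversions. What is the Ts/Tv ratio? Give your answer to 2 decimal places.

42.00

R = 294/7 = 42.00.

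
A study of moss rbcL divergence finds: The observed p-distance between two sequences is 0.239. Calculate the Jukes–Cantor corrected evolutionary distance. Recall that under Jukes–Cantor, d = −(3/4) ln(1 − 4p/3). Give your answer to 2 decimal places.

0.29

d = −(3/4) ln(1 − 4p/3) = −0.75 ln(1 − 0.318667) = −0.75 ln(0.681333)
  = −0.75 × (-0.383704) = 0.287778 substitutions/site.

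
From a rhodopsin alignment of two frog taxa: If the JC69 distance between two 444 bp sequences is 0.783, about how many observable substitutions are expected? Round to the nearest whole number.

Invert JC69: p = (3/4)(1 − e^(−4d/3)) = 0.75 × (1 − e^(-1.044)) = 0.75 × (1 − 0.352044) = 0.485967.
Expected differing sites = pL ≈ 0.485967 × 444 = 215.769348 ≈ 216.

216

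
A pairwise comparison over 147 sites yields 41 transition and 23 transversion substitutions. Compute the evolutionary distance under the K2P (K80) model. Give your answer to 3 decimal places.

P = 41/147 ≈ 0.278912 and Q = 23/147 ≈ 0.156463.
Under the Kimura two-parameter model, d = −½ ln(1 − 2P − Q) − ¼ ln(1 − 2Q).
1 − 2P − Q = 0.285713, giving −½ ln(0.285713) = 0.626384.
1 − 2Q = 0.687074, giving −¼ ln(0.687074) = 0.093828.
d = 0.626384 + 0.093828 = 0.720212.

0.720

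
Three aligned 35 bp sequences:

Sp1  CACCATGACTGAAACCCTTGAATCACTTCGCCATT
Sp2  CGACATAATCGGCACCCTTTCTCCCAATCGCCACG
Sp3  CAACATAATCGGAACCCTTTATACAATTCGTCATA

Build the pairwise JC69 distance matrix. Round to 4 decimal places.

d(Sp1,Sp2) = 0.7053, d(Sp1,Sp3) = 0.4073, d(Sp2,Sp3) = 0.3149

Sp1–Sp2: 16/35 sites differ → p ≈ 0.457143, d = −0.75 ln(1 − 0.609524) = 0.705292 ≈ 0.7053.
Sp1–Sp3: 11/35 sites differ → p ≈ 0.314286, d = −0.75 ln(1 − 0.419048) = 0.407315 ≈ 0.4073.
Sp2–Sp3: 9/35 sites differ → p ≈ 0.257143, d = −0.75 ln(1 − 0.342857) = 0.314890 ≈ 0.3149.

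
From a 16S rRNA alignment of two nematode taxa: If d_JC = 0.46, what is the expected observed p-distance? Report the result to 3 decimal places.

0.344

p = (3/4)(1 − e^(−4d/3)) = 0.75 × (1 − e^(-0.613333)) = 0.75 × (1 − 0.541543) = 0.343843.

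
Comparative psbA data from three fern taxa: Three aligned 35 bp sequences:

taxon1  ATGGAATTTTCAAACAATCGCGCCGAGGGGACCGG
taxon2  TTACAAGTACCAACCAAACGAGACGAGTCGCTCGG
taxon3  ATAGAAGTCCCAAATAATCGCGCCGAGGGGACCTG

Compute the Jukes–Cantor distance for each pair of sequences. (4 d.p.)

d(taxon1,taxon2) = 0.5716, d(taxon1,taxon3) = 0.1946, d(taxon2,taxon3) = 0.5128

taxon1–taxon2: 14/35 sites differ → p = 0.4, d = −0.75 ln(1 − 0.533333) = 0.571605 ≈ 0.5716.
taxon1–taxon3: 6/35 sites differ → p ≈ 0.171429, d = −0.75 ln(1 − 0.228572) = 0.194634 ≈ 0.1946.
taxon2–taxon3: 13/35 sites differ → p ≈ 0.371429, d = −0.75 ln(1 − 0.495239) = 0.512753 ≈ 0.5128.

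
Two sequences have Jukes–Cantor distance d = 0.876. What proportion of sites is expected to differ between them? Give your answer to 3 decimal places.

p = (3/4)(1 − e^(−4d/3)) = 0.75 × (1 − e^(-1.168)) = 0.75 × (1 − 0.310988) = 0.516759.

0.517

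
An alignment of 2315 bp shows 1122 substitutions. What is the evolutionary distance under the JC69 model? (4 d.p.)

0.7793

p = 1122/2315 ≈ 0.484665.
d = −(3/4) ln(1 − 4p/3) = −0.75 ln(1 − 0.64622) = −0.75 ln(0.35378)
  = −0.75 × (-1.039080) = 0.779310 substitutions/site.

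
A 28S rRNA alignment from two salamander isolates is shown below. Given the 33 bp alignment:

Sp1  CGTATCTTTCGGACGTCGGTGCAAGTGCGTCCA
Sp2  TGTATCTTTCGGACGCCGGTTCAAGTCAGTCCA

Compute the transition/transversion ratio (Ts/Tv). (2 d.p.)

0.67

Transitions are A↔G and C↔T; transversions are all other mismatches.
Transitions: 2. Transversions: 3.
R = 2/3 = 0.666666… ≈ 0.67 (to 2 d.p.).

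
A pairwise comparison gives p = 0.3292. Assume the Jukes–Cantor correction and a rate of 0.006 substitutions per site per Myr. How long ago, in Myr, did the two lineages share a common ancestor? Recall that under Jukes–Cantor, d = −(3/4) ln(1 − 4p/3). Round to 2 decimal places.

d = −(3/4) ln(1 − 4p/3) = −0.75 ln(1 − 0.438933) = −0.75 ln(0.561067)
  = −0.75 × (-0.577915) = 0.433436 substitutions/site.
Under a molecular clock d = 2μt, so t = d/(2μ) = 0.433436 / (2 × 0.006) = 36.12 Myr.

36.12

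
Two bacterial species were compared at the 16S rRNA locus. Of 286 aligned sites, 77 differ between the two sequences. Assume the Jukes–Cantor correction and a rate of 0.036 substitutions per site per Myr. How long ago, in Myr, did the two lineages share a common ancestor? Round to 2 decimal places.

p = 77/286 ≈ 0.269231.
d = −(3/4) ln(1 − 4p/3) = −0.75 ln(1 − 0.358975) = −0.75 ln(0.641025)
  = −0.75 × (-0.444687) = 0.333515 substitutions/site.
Under a molecular clock d = 2μt, so t = d/(2μ) = 0.333515 / (2 × 0.036) = 4.63 Myr.

4.63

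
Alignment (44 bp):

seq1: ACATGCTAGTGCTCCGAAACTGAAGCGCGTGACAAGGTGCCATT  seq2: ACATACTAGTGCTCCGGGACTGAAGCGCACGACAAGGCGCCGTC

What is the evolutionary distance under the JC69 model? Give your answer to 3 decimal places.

The sequences differ at 8 of 44 sites (5, 17, 18, 29, 30, 38, 42, 44), so p = 8/44 ≈ 0.181818.
d = −(3/4) ln(1 − 4p/3) = −0.75 ln(1 − 0.242424) = −0.75 ln(0.757576)
  = −0.75 × (-0.277631) = 0.208223 substitutions/site.

0.208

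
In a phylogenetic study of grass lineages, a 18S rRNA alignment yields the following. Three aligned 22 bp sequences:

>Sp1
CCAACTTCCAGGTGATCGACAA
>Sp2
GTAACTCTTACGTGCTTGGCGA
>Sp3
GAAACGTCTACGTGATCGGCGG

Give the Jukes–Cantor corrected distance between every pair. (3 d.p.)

d(Sp1,Sp2) = 0.699, d(Sp1,Sp3) = 0.497, d(Sp2,Sp3) = 0.414

Sp1–Sp2: 10/22 sites differ → p ≈ 0.454545, d = −0.75 ln(1 − 0.60606) = 0.698667 ≈ 0.699.
Sp1–Sp3: 8/22 sites differ → p ≈ 0.363636, d = −0.75 ln(1 − 0.484848) = 0.497470 ≈ 0.497.
Sp2–Sp3: 7/22 sites differ → p ≈ 0.318182, d = −0.75 ln(1 − 0.424243) = 0.414052 ≈ 0.414.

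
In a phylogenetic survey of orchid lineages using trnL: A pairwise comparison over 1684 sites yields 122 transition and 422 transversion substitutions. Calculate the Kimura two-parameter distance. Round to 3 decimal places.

P = 122/1684 ≈ 0.072447 and Q = 422/1684 ≈ 0.250594.
Under the Kimura two-parameter model, d = −½ ln(1 − 2P − Q) − ¼ ln(1 − 2Q).
1 − 2P − Q = 0.604512, giving −½ ln(0.604512) = 0.251667.
1 − 2Q = 0.498812, giving −¼ ln(0.498812) = 0.173882.
d = 0.251667 + 0.173882 = 0.425549.

0.426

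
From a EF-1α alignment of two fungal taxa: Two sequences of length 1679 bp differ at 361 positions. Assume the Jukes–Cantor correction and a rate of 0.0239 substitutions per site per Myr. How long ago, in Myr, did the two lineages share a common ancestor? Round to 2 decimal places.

p = 361/1679 ≈ 0.215009.
d = −(3/4) ln(1 − 4p/3) = −0.75 ln(1 − 0.286679) = −0.75 ln(0.713321)
  = −0.75 × (-0.337824) = 0.253368 substitutions/site.
Under a molecular clock d = 2μt, so t = d/(2μ) = 0.253368 / (2 × 0.0239) = 5.30 Myr.

5.30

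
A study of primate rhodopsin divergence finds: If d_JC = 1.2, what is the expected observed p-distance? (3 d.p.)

0.599

p = (3/4)(1 − e^(−4d/3)) = 0.75 × (1 − e^(-1.6)) = 0.75 × (1 − 0.201897) = 0.598577.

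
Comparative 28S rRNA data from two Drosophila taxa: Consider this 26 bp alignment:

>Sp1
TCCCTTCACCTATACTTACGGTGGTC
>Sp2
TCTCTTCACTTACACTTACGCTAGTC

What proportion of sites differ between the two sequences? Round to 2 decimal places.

The sequences differ at 5 of 26 positions (sites 3, 10, 13, 21, 23).
p = 5/26 = 0.192307… ≈ 0.19 (to 2 d.p.).

0.19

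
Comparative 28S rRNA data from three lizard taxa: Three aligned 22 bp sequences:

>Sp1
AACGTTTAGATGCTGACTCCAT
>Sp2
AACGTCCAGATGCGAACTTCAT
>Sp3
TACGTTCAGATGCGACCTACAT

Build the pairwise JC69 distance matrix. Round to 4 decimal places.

d(Sp1,Sp2) = 0.2708, d(Sp1,Sp3) = 0.3390, d(Sp2,Sp3) = 0.2082

Sp1–Sp2: 5/22 sites differ → p ≈ 0.227273, d = −0.75 ln(1 − 0.303031) = 0.270761 ≈ 0.2708.
Sp1–Sp3: 6/22 sites differ → p ≈ 0.272727, d = −0.75 ln(1 − 0.363636) = 0.338988 ≈ 0.3390.
Sp2–Sp3: 4/22 sites differ → p ≈ 0.181818, d = −0.75 ln(1 − 0.242424) = 0.208224 ≈ 0.2082.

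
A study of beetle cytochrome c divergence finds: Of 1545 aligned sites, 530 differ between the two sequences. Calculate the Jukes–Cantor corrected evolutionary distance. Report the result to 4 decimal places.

p = 530/1545 ≈ 0.343042.
d = −(3/4) ln(1 − 4p/3) = −0.75 ln(1 − 0.457389) = −0.75 ln(0.542611)
  = −0.75 × (-0.611363) = 0.458522 substitutions/site.

0.4585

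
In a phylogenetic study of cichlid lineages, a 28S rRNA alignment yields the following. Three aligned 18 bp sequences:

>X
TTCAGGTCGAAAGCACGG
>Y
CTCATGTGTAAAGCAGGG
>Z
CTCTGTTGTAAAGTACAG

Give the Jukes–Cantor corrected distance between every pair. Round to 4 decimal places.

d(X,Y) = 0.3470, d(X,Z) = 0.5482, d(Y,Z) = 0.4408

X–Y: 5/18 sites differ → p ≈ 0.277778, d = −0.75 ln(1 − 0.370371) = 0.346968 ≈ 0.3470.
X–Z: 7/18 sites differ → p ≈ 0.388889, d = −0.75 ln(1 − 0.518519) = 0.548166 ≈ 0.5482.
Y–Z: 6/18 sites differ → p ≈ 0.333333, d = −0.75 ln(1 − 0.444444) = 0.440839 ≈ 0.4408.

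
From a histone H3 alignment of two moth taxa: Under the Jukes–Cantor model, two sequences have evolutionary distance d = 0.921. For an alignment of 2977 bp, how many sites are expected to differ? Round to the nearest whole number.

1579

Invert JC69: p = (3/4)(1 − e^(−4d/3)) = 0.75 × (1 − e^(-1.228)) = 0.75 × (1 − 0.292878) = 0.530342.
Expected differing sites = pL ≈ 0.530342 × 2977 = 1578.828134 ≈ 1579.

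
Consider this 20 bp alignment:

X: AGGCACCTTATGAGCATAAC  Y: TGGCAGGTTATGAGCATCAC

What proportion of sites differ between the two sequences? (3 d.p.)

The sequences differ at 4 of 20 positions (sites 1, 6, 7, 18).
p = 4/20 = 0.200.

0.200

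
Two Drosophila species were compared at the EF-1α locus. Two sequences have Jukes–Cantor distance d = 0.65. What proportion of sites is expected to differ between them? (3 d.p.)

0.435

p = (3/4)(1 − e^(−4d/3)) = 0.75 × (1 − e^(-0.866667)) = 0.75 × (1 − 0.420350) = 0.434738.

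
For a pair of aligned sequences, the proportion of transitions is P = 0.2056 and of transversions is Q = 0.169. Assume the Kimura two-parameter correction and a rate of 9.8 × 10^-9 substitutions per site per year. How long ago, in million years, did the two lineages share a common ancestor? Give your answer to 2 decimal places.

Under the Kimura two-parameter model, d = −½ ln(1 − 2P − Q) − ¼ ln(1 − 2Q).
1 − 2P − Q = 0.4198, giving −½ ln(0.4198) = 0.433988.
1 − 2Q = 0.662, giving −¼ ln(0.662) = 0.103122.
d = 0.433988 + 0.103122 = 0.537110.
Under a molecular clock d = 2μt, so t = d/(2μ) = 0.537110 / (2 × 9.8 × 10^-9) = 27.40 million years.

27.40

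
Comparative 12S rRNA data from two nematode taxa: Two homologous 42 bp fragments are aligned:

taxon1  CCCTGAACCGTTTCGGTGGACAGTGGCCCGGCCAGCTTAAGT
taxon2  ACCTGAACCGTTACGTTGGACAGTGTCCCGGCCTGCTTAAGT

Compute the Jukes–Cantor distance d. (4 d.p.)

The sequences differ at 5 of 42 sites (1, 13, 16, 26, 34), so p = 5/42 ≈ 0.119048.
d = −(3/4) ln(1 − 4p/3) = −0.75 ln(1 − 0.158731) = −0.75 ln(0.841269)
  = −0.75 × (-0.172844) = 0.129633 substitutions/site.

0.1296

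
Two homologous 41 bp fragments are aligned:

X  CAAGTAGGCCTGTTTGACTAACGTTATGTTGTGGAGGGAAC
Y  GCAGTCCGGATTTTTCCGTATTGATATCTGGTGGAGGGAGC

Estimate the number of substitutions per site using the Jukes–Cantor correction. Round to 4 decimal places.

The sequences differ at 16 of 41 sites, so p = 16/41 ≈ 0.390244.
d = −(3/4) ln(1 − 4p/3) = −0.75 ln(1 − 0.520325) = −0.75 ln(0.479675)
  = −0.75 × (-0.734646) = 0.550985 substitutions/site.

0.5510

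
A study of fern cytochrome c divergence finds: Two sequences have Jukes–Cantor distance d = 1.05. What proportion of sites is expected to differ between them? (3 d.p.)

0.565

p = (3/4)(1 − e^(−4d/3)) = 0.75 × (1 − e^(-1.4)) = 0.75 × (1 − 0.246597) = 0.565052.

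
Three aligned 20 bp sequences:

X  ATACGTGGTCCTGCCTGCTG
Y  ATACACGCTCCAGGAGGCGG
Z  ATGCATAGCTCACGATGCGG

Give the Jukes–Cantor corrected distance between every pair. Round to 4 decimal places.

X–Y: 8/20 sites differ → p = 0.4, d = −0.75 ln(1 − 0.533333) = 0.571605 ≈ 0.5716.
X–Z: 10/20 sites differ → p = 0.5, d = −0.75 ln(1 − 0.666667) = 0.823960 ≈ 0.8240.
Y–Z: 8/20 sites differ → p = 0.4, d = −0.75 ln(1 − 0.533333) = 0.571605 ≈ 0.5716.

d(X,Y) = 0.5716, d(X,Z) = 0.8240, d(Y,Z) = 0.5716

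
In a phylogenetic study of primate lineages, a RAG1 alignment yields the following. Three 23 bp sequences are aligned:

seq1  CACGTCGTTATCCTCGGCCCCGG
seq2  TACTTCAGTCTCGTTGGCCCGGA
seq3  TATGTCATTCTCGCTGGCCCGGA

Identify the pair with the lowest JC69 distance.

seq1–seq2: 9/23 differ, p = 0.391, d = 0.553.
seq1–seq3: 9/23 differ, p = 0.391, d = 0.553.
seq2–seq3: 4/23 differ, p = 0.174, d = 0.198.
The smallest distance is between seq2 and seq3.

seq2 and seq3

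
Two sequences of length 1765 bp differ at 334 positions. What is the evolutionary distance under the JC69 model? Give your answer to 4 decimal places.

0.2181

p = 334/1765 ≈ 0.189235.
d = −(3/4) ln(1 − 4p/3) = −0.75 ln(1 − 0.252313) = −0.75 ln(0.747687)
  = −0.75 × (-0.290771) = 0.218078 substitutions/site.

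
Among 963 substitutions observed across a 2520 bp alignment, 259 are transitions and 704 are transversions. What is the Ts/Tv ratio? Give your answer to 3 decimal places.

0.368

R = 259/704 = 0.367897… ≈ 0.368 (to 3 d.p.).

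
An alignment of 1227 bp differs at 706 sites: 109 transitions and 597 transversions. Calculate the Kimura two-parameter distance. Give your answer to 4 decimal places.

1.4496

P = 109/1227 ≈ 0.088835 and Q = 597/1227 ≈ 0.486553.
Under the Kimura two-parameter model, d = −½ ln(1 − 2P − Q) − ¼ ln(1 − 2Q).
1 − 2P − Q = 0.335777, giving −½ ln(0.335777) = 0.545654.
1 − 2Q = 0.026894, giving −¼ ln(0.026894) = 0.903963.
d = 0.545654 + 0.903963 = 1.449617.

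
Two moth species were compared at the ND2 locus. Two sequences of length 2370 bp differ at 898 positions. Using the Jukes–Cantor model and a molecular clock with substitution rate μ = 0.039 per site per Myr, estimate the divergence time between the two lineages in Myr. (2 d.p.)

p = 898/2370 ≈ 0.378903.
d = −(3/4) ln(1 − 4p/3) = −0.75 ln(1 − 0.505204) = −0.75 ln(0.494796)
  = −0.75 × (-0.703610) = 0.527708 substitutions/site.
Under a molecular clock d = 2μt, so t = d/(2μ) = 0.527708 / (2 × 0.039) = 6.77 Myr.

6.77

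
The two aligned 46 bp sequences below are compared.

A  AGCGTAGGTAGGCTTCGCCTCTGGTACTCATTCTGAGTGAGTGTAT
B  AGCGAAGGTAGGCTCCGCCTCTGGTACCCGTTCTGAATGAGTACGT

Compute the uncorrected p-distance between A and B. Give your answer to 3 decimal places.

The sequences differ at 8 of 46 positions (sites 5, 15, 28, 30, 37, 43, 44, 45).
p = 8/46 = 0.173913… ≈ 0.174 (to 3 d.p.).

0.174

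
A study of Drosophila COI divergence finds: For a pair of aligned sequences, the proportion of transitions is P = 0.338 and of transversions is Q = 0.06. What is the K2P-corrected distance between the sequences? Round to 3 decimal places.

0.698

Under the Kimura two-parameter model, d = −½ ln(1 − 2P − Q) − ¼ ln(1 − 2Q).
1 − 2P − Q = 0.264, giving −½ ln(0.264) = 0.665903.
1 − 2Q = 0.88, giving −¼ ln(0.88) = 0.031958.
d = 0.665903 + 0.031958 = 0.697861.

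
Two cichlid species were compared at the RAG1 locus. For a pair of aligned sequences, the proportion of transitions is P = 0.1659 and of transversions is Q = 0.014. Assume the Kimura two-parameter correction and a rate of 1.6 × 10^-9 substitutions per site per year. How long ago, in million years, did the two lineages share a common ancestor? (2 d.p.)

68.52

Under the Kimura two-parameter model, d = −½ ln(1 − 2P − Q) − ¼ ln(1 − 2Q).
1 − 2P − Q = 0.6542, giving −½ ln(0.6542) = 0.212171.
1 − 2Q = 0.972, giving −¼ ln(0.972) = 0.007100.
d = 0.212171 + 0.007100 = 0.219271.
Under a molecular clock d = 2μt, so t = d/(2μ) = 0.219271 / (2 × 1.6 × 10^-9) = 68.52 million years.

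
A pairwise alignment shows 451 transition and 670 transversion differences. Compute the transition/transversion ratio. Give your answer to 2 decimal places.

0.67

R = 451/670 = 0.673134… ≈ 0.67 (to 2 d.p.).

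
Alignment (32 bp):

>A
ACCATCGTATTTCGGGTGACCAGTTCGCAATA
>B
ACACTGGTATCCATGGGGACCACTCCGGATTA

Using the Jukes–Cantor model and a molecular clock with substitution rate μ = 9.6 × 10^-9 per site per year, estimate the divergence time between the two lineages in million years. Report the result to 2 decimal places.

27.08

The sequences differ at 12 of 32 sites, so p = 12/32 = 0.375.
d = −(3/4) ln(1 − 4p/3) = −0.75 ln(1 − 0.5) = −0.75 ln(0.5)
  = −0.75 × (-0.693147) = 0.519860 substitutions/site.
Under a molecular clock d = 2μt, so t = d/(2μ) = 0.519860 / (2 × 9.6 × 10^-9) = 27.08 million years.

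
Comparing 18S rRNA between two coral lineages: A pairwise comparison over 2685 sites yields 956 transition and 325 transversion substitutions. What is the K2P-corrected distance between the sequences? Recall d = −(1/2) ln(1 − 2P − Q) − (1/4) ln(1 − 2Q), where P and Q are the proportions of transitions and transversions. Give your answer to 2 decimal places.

P = 956/2685 ≈ 0.356052 and Q = 325/2685 ≈ 0.121043.
Under the Kimura two-parameter model, d = −½ ln(1 − 2P − Q) − ¼ ln(1 − 2Q).
1 − 2P − Q = 0.166853, giving −½ ln(0.166853) = 0.895321.
1 − 2Q = 0.757914, giving −¼ ln(0.757914) = 0.069296.
d = 0.895321 + 0.069296 = 0.964617.

0.96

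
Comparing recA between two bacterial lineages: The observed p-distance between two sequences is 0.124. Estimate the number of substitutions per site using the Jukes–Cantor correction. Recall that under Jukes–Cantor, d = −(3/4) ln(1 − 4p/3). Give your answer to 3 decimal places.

d = −(3/4) ln(1 − 4p/3) = −0.75 ln(1 − 0.165333) = −0.75 ln(0.834667)
  = −0.75 × (-0.180722) = 0.135542 substitutions/site.

0.136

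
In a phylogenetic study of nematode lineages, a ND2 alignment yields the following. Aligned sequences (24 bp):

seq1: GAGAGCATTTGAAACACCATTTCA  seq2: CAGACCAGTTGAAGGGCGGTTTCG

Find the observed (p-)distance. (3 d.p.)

0.375

The sequences differ at 9 of 24 positions (sites 1, 5, 8, 14, 15, 16, 18, 19, 24).
p = 9/24 = 0.375.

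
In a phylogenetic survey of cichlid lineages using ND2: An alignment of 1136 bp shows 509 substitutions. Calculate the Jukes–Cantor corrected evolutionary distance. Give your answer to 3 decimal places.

p = 509/1136 ≈ 0.448063.
d = −(3/4) ln(1 − 4p/3) = −0.75 ln(1 − 0.597417) = −0.75 ln(0.402583)
  = −0.75 × (-0.909854) = 0.682391 substitutions/site.

0.682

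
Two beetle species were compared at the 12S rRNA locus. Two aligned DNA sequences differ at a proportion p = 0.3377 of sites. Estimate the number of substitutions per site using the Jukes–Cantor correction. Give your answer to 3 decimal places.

d = −(3/4) ln(1 − 4p/3) = −0.75 ln(1 − 0.450267) = −0.75 ln(0.549733)
  = −0.75 × (-0.598323) = 0.448742 substitutions/site.

0.449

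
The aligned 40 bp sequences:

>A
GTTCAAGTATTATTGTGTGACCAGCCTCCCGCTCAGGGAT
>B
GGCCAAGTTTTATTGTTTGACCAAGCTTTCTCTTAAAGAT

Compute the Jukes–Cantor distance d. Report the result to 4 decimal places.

0.3831

The sequences differ at 12 of 40 sites, so p = 12/40 = 0.3.
d = −(3/4) ln(1 − 4p/3) = −0.75 ln(1 − 0.4) = −0.75 ln(0.6)
  = −0.75 × (-0.510826) = 0.383120 substitutions/site.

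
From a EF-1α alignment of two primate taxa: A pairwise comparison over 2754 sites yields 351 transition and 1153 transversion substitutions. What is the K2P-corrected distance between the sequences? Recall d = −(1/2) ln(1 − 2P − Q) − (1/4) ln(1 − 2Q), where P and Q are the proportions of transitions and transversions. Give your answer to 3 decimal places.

P = 351/2754 ≈ 0.127451 and Q = 1153/2754 ≈ 0.418664.
Under the Kimura two-parameter model, d = −½ ln(1 − 2P − Q) − ¼ ln(1 − 2Q).
1 − 2P − Q = 0.326434, giving −½ ln(0.326434) = 0.559764.
1 − 2Q = 0.162672, giving −¼ ln(0.162672) = 0.454005.
d = 0.559764 + 0.454005 = 1.013769.

1.014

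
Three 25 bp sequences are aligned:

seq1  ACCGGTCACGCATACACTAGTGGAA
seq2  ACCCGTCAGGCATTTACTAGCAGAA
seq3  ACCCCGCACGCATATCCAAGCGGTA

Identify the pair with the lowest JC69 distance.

seq1 and seq2

seq1–seq2: 6/25 differ, p = 0.240, d = 0.289.
seq1–seq3: 8/25 differ, p = 0.320, d = 0.417.
seq2–seq3: 8/25 differ, p = 0.320, d = 0.417.
The smallest distance is between seq1 and seq2.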